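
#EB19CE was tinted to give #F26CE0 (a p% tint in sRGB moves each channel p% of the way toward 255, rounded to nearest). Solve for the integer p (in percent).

#EB19CE is rgb(235, 25, 206); #F26CE0 is rgb(242, 108, 224).
On the G channel (widest range): 108 ≈ 25 + (p/100)(255 − 25), so p ≈ 100×(108 − 25)/(255 − 25) = 8300/230 = 36.09.
p = 36 reproduces all three channels after rounding.

36%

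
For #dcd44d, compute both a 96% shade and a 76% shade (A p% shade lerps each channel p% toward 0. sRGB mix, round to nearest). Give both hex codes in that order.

#dcd44d is rgb(220, 212, 77).
96% shade:
  R: 220 − 211.2 = 8.8 → 9
  G: 212 + 0.96×(0−212) = 212 − 203.52 = 8.48 → 8
  B: 77 − 73.92 = 3.08 → 3
  → #090803
76% shade:
  R: 220 − 167.2 = 52.8 → 53
  G: 212 − 161.12 = 50.88 → 51
  B: 77 − 58.52 = 18.48 → 18
  → #353312

#090803, #353312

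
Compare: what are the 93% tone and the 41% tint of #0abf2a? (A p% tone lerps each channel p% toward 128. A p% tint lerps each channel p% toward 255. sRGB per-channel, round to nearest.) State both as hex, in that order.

#78847a, #6ed981

#0abf2a is rgb(10, 191, 42).
93% tone:
  R: 10 + 109.74 = 119.74 → 120
  G: 191 − 58.59 = 132.41 → 132
  B: 42 + 79.98 = 121.98 → 122
  → #78847a
41% tint:
  R: 10 + 100.45 = 110.45 → 110
  G: 191 + 0.41×(255−191) = 191 + 26.24 = 217.24 → 217
  B: 42 + 87.33 = 129.33 → 129
  → #6ed981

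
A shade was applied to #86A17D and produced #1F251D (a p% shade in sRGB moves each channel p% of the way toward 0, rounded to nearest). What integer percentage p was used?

77%

#86A17D is rgb(134, 161, 125); #1F251D is rgb(31, 37, 29).
On the G channel (widest range): 37 ≈ 161 + (p/100)(0 − 161), so p ≈ 100×(37 − 161)/(0 − 161) = -12400/-161 = 77.02.
p = 77 reproduces all three channels after rounding.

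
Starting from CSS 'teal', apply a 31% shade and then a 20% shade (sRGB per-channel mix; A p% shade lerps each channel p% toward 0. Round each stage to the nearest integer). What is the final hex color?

#004646

CSS teal is rgb(0, 128, 128).
Per channel, c → c + 0.31(0 − c):
  R: 0 + 0.31×(0−0) = 0 + 0 = 0 → 0
  G: 128 + 0.31×(0−128) = 128 − 39.68 = 88.32 → 88
  B: 128 + 0.31×(0−128) = 128 − 39.68 = 88.32 → 88
After the shade: rgb(0, 88, 88) = #005858.
Per channel, c → c + 0.2(0 − c):
  R: 0 + 0.2×(0−0) = 0 + 0 = 0 → 0
  G: 88 + 0.2×(0−88) = 88 − 17.6 = 70.4 → 70
  B: 88 + 0.2×(0−88) = 88 − 17.6 = 70.4 → 70
rgb(0, 70, 70) = #004646.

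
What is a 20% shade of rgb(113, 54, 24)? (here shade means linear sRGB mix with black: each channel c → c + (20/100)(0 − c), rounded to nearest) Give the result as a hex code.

A 20% shade moves each channel 20% toward 0:
  R: 113 + 0.2×(0−113) = 113 − 22.6 = 90.4 → 90
  G: 54 + 0.2×(0−54) = 54 − 10.8 = 43.2 → 43
  B: 24 + 0.2×(0−24) = 24 − 4.8 = 19.2 → 19
rgb(90, 43, 19) = #5A2B13.

#5A2B13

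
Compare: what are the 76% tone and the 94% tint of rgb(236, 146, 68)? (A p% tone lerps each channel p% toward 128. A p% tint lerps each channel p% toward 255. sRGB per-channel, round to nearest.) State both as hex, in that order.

76% tone:
  R: 236 − 82.08 = 153.92 → 154
  G: 146 + 0.76×(128−146) = 146 − 13.68 = 132.32 → 132
  B: 68 + 0.76×(128−68) = 68 + 45.6 = 113.6 → 114
  → #9a8472
94% tint:
  R: 236 + 17.86 = 253.86 → 254
  G: 146 + 0.94×(255−146) = 146 + 102.46 = 248.46 → 248
  B: 68 + 175.78 = 243.78 → 244
  → #fef8f4

#9a8472, #fef8f4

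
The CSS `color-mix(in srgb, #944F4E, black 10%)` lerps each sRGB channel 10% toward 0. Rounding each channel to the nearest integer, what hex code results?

#944F4E is rgb(148, 79, 78).
A 10% shade moves each channel 10% toward 0:
  R: 148 + 0.1×(0−148) = 148 − 14.8 = 133.2 → 133
  G: 79 − 7.9 = 71.1 → 71
  B: 78 + 0.1×(0−78) = 78 − 7.8 = 70.2 → 70
rgb(133, 71, 70) = #854746.

#854746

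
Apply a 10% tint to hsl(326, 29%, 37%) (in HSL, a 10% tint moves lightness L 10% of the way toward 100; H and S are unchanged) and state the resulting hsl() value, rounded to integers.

L moves 10% from 37 toward 100: 37 + 6.3 = 43.3 → 43.
H and S are unchanged.

hsl(326, 29%, 43%)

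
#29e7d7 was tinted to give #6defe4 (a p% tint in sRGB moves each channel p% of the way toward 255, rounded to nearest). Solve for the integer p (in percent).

32%

#29e7d7 is rgb(41, 231, 215); #6defe4 is rgb(109, 239, 228).
On the R channel (widest range): 109 ≈ 41 + (p/100)(255 − 41), so p ≈ 100×(109 − 41)/(255 − 41) = 6800/214 = 31.78.
p = 32 reproduces all three channels after rounding.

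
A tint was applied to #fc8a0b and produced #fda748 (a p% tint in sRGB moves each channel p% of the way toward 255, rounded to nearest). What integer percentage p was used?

#fc8a0b is rgb(252, 138, 11); #fda748 is rgb(253, 167, 72).
On the B channel (widest range): 72 ≈ 11 + (p/100)(255 − 11), so p ≈ 100×(72 − 11)/(255 − 11) = 6100/244 = 25.00.
p = 25 reproduces all three channels after rounding.

25%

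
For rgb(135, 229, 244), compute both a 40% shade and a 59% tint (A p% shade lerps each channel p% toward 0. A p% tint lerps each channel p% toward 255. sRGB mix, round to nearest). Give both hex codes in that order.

#518992, #CEF4FA

40% shade:
  R: 135 + 0.4×(0−135) = 135 − 54 = 81 → 81
  G: 229 − 91.6 = 137.4 → 137
  B: 244 − 97.6 = 146.4 → 146
  → #518992
59% tint:
  R: 135 + 0.59×(255−135) = 135 + 70.8 = 205.8 → 206
  G: 229 + 0.59×(255−229) = 229 + 15.34 = 244.34 → 244
  B: 244 + 0.59×(255−244) = 244 + 6.49 = 250.49 → 250
  → #CEF4FA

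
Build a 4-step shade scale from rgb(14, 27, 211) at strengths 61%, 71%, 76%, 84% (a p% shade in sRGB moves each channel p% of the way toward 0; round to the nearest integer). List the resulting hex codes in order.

#050B52, #04083D, #030633, #020422

61%: (14 − 8.54 = 5.46→5, 27 − 16.47 = 10.53→11, 211 − 128.71 = 82.29→82) → #050B52
71%: (14 − 9.94 = 4.06→4, 27 − 19.17 = 7.83→8, 211 − 149.81 = 61.19→61) → #04083D
76%: (14 − 10.64 = 3.36→3, 27 − 20.52 = 6.48→6, 211 − 160.36 = 50.64→51) → #030633
84%: (14 − 11.76 = 2.24→2, 27 − 22.68 = 4.32→4, 211 − 177.24 = 33.76→34) → #020422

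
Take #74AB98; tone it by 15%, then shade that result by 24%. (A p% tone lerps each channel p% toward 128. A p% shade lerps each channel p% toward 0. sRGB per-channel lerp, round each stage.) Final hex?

#74AB98 is rgb(116, 171, 152).
A 15% tone moves each channel 15% toward 128:
  R: 116 + 1.8 = 117.8 → 118
  G: 171 − 6.45 = 164.55 → 165
  B: 152 + 0.15×(128−152) = 152 − 3.6 = 148.4 → 148
After the tone: rgb(118, 165, 148) = #76A594.
A 24% shade moves each channel 24% toward 0:
  R: 118 − 28.32 = 89.68 → 90
  G: 165 − 39.6 = 125.4 → 125
  B: 148 + 0.24×(0−148) = 148 − 35.52 = 112.48 → 112
rgb(90, 125, 112) = #5A7D70.

#5A7D70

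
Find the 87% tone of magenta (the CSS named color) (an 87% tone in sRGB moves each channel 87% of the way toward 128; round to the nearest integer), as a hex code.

#916F91

CSS magenta is rgb(255, 0, 255).
Per channel, c → c + 0.87(128 − c):
  R: 255 + 0.87×(128−255) = 255 − 110.49 = 144.51 → 145
  G: 0 + 111.36 = 111.36 → 111
  B: 255 + 0.87×(128−255) = 255 − 110.49 = 144.51 → 145
rgb(145, 111, 145) = #916F91.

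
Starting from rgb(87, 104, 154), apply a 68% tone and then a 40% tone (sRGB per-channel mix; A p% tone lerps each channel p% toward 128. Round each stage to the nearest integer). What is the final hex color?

#787B85

A 68% tone moves each channel 68% toward 128:
  R: 87 + 0.68×(128−87) = 87 + 27.88 = 114.88 → 115
  G: 104 + 16.32 = 120.32 → 120
  B: 154 − 17.68 = 136.32 → 136
After the tone: rgb(115, 120, 136) = #737888.
A 40% tone moves each channel 40% toward 128:
  R: 115 + 5.2 = 120.2 → 120
  G: 120 + 0.4×(128−120) = 120 + 3.2 = 123.2 → 123
  B: 136 + 0.4×(128−136) = 136 − 3.2 = 132.8 → 133
rgb(120, 123, 133) = #787B85.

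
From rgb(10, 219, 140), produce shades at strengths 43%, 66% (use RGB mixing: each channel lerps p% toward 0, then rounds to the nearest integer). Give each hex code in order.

43%: (10 − 4.3 = 5.7→6, 219 − 94.17 = 124.83→125, 140 − 60.2 = 79.8→80) → #067D50
66%: (10 − 6.6 = 3.4→3, 219 − 144.54 = 74.46→74, 140 − 92.4 = 47.6→48) → #034A30

#067D50, #034A30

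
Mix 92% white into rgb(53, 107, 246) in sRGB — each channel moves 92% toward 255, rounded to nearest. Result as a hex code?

A 92% tint moves each channel 92% toward 255:
  R: 53 + 185.84 = 238.84 → 239
  G: 107 + 0.92×(255−107) = 107 + 136.16 = 243.16 → 243
  B: 246 + 8.28 = 254.28 → 254
rgb(239, 243, 254) = #EFF3FE.

#EFF3FE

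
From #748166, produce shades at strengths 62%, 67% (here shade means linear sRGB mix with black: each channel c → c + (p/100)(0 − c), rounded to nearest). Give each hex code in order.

#2c3127, #262b22

#748166 is rgb(116, 129, 102).
62%: (116 − 71.92 = 44.08→44, 129 − 79.98 = 49.02→49, 102 − 63.24 = 38.76→39) → #2c3127
67%: (116 − 77.72 = 38.28→38, 129 − 86.43 = 42.57→43, 102 − 68.34 = 33.66→34) → #262b22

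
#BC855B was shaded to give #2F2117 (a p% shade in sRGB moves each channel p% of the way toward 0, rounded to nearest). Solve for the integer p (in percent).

75%

#BC855B is rgb(188, 133, 91); #2F2117 is rgb(47, 33, 23).
On the R channel (widest range): 47 ≈ 188 + (p/100)(0 − 188), so p ≈ 100×(47 − 188)/(0 − 188) = -14100/-188 = 75.00.
p = 75 reproduces all three channels after rounding.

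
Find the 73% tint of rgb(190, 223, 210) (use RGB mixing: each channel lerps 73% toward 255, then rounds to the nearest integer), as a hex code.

Lerp each channel 73% toward 255:
  R: 190 + 0.73×(255−190) = 190 + 47.45 = 237.45 → 237
  G: 223 + 23.36 = 246.36 → 246
  B: 210 + 32.85 = 242.85 → 243
rgb(237, 246, 243) = #EDF6F3.

#EDF6F3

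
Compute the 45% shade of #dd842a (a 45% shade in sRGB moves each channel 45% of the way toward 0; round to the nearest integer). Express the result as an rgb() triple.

rgb(122, 73, 23)

#dd842a is rgb(221, 132, 42).
A 45% shade moves each channel 45% toward 0:
  R: 221 + 0.45×(0−221) = 221 − 99.45 = 121.55 → 122
  G: 132 − 59.4 = 72.6 → 73
  B: 42 + 0.45×(0−42) = 42 − 18.9 = 23.1 → 23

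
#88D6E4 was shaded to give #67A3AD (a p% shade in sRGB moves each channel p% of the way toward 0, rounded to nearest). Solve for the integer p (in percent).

24%

#88D6E4 is rgb(136, 214, 228); #67A3AD is rgb(103, 163, 173).
On the B channel (widest range): 173 ≈ 228 + (p/100)(0 − 228), so p ≈ 100×(173 − 228)/(0 − 228) = -5500/-228 = 24.12.
p = 24 reproduces all three channels after rounding.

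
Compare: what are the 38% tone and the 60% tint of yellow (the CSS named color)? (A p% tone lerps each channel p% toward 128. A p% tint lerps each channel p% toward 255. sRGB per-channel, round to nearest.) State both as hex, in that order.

#CFCF31, #FFFF99

CSS yellow is rgb(255, 255, 0).
38% tone:
  R: 255 − 48.26 = 206.74 → 207
  G: 255 + 0.38×(128−255) = 255 − 48.26 = 206.74 → 207
  B: 0 + 48.64 = 48.64 → 49
  → #CFCF31
60% tint:
  R: 255 + 0 = 255 → 255
  G: 255 + 0.6×(255−255) = 255 + 0 = 255 → 255
  B: 0 + 153 = 153 → 153
  → #FFFF99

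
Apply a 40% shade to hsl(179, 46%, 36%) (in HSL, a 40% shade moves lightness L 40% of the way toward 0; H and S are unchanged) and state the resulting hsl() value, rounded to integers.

hsl(179, 46%, 22%)

L moves 40% from 36 toward 0: 36 − 14.4 = 21.6 → 22.
H and S are unchanged.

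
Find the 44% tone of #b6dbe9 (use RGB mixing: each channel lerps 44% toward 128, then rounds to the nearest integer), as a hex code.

#9eb3bb

#b6dbe9 is rgb(182, 219, 233).
Lerp each channel 44% toward 128:
  R: 182 + 0.44×(128−182) = 182 − 23.76 = 158.24 → 158
  G: 219 − 40.04 = 178.96 → 179
  B: 233 + 0.44×(128−233) = 233 − 46.2 = 186.8 → 187
rgb(158, 179, 187) = #9eb3bb.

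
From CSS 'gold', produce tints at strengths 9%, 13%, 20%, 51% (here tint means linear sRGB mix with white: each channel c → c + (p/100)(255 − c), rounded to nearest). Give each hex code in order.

CSS gold is rgb(255, 215, 0).
9%: (255→255, 215 + 3.6 = 218.6→219, 0 + 22.95 = 22.95→23) → #FFDB17
13%: (255→255, 215 + 5.2 = 220.2→220, 0 + 33.15 = 33.15→33) → #FFDC21
20%: (255→255, 215 + 8 = 223→223, 0 + 51 = 51→51) → #FFDF33
51%: (255→255, 215 + 20.4 = 235.4→235, 0 + 130.05 = 130.05→130) → #FFEB82

#FFDB17, #FFDC21, #FFDF33, #FFEB82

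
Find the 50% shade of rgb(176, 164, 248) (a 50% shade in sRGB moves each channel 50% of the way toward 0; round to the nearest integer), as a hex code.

#58527C

A 50% shade moves each channel 50% toward 0:
  R: 176 + 0.5×(0−176) = 176 − 88 = 88 → 88
  G: 164 + 0.5×(0−164) = 164 − 82 = 82 → 82
  B: 248 + 0.5×(0−248) = 248 − 124 = 124 → 124
rgb(88, 82, 124) = #58527C.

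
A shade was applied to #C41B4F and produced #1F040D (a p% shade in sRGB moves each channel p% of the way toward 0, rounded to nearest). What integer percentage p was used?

84%

#C41B4F is rgb(196, 27, 79); #1F040D is rgb(31, 4, 13).
On the R channel (widest range): 31 ≈ 196 + (p/100)(0 − 196), so p ≈ 100×(31 − 196)/(0 − 196) = -16500/-196 = 84.18.
p = 84 reproduces all three channels after rounding.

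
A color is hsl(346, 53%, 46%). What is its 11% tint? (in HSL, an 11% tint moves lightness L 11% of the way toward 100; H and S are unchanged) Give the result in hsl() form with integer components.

L moves 11% from 46 toward 100: 46 + 5.94 = 51.94 → 52.
H and S are unchanged.

hsl(346, 53%, 52%)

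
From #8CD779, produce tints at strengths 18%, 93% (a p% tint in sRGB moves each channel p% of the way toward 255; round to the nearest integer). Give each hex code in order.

#A1DE91, #F7FCF6

#8CD779 is rgb(140, 215, 121).
18%: (140 + 20.7 = 160.7→161, 215 + 7.2 = 222.2→222, 121 + 24.12 = 145.12→145) → #A1DE91
93%: (140 + 106.95 = 246.95→247, 215 + 37.2 = 252.2→252, 121 + 124.62 = 245.62→246) → #F7FCF6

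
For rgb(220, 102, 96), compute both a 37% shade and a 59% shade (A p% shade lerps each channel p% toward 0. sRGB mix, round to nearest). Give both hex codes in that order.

37% shade:
  R: 220 + 0.37×(0−220) = 220 − 81.4 = 138.6 → 139
  G: 102 − 37.74 = 64.26 → 64
  B: 96 − 35.52 = 60.48 → 60
  → #8B403C
59% shade:
  R: 220 + 0.59×(0−220) = 220 − 129.8 = 90.2 → 90
  G: 102 − 60.18 = 41.82 → 42
  B: 96 − 56.64 = 39.36 → 39
  → #5A2A27

#8B403C, #5A2A27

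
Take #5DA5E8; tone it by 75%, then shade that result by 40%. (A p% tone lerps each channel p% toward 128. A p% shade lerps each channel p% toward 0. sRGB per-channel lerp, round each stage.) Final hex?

#5DA5E8 is rgb(93, 165, 232).
Per channel, c → c + 0.75(128 − c):
  R: 93 + 0.75×(128−93) = 93 + 26.25 = 119.25 → 119
  G: 165 − 27.75 = 137.25 → 137
  B: 232 − 78 = 154 → 154
After the tone: rgb(119, 137, 154) = #77899A.
A 40% shade moves each channel 40% toward 0:
  R: 119 − 47.6 = 71.4 → 71
  G: 137 + 0.4×(0−137) = 137 − 54.8 = 82.2 → 82
  B: 154 + 0.4×(0−154) = 154 − 61.6 = 92.4 → 92
rgb(71, 82, 92) = #47525C.

#47525C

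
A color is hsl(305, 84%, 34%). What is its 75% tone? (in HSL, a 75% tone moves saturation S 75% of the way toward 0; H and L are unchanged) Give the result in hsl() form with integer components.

hsl(305, 21%, 34%)

S moves 75% from 84 toward 0: 84 − 63 = 21 → 21.
H and L are unchanged.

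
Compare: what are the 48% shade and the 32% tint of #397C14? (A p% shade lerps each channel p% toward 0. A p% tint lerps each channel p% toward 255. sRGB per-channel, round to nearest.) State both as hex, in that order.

#397C14 is rgb(57, 124, 20).
48% shade:
  R: 57 + 0.48×(0−57) = 57 − 27.36 = 29.64 → 30
  G: 124 + 0.48×(0−124) = 124 − 59.52 = 64.48 → 64
  B: 20 + 0.48×(0−20) = 20 − 9.6 = 10.4 → 10
  → #1E400A
32% tint:
  R: 57 + 63.36 = 120.36 → 120
  G: 124 + 41.92 = 165.92 → 166
  B: 20 + 75.2 = 95.2 → 95
  → #78A65F

#1E400A, #78A65F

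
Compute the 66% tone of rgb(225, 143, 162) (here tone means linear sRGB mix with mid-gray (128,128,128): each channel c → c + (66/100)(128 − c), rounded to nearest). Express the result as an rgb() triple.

A 66% tone moves each channel 66% toward 128:
  R: 225 + 0.66×(128−225) = 225 − 64.02 = 160.98 → 161
  G: 143 + 0.66×(128−143) = 143 − 9.9 = 133.1 → 133
  B: 162 − 22.44 = 139.56 → 140

rgb(161, 133, 140)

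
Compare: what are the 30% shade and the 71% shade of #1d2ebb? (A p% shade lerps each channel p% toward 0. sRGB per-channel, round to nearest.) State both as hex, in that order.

#142083, #080d36

#1d2ebb is rgb(29, 46, 187).
30% shade:
  R: 29 + 0.3×(0−29) = 29 − 8.7 = 20.3 → 20
  G: 46 + 0.3×(0−46) = 46 − 13.8 = 32.2 → 32
  B: 187 − 56.1 = 130.9 → 131
  → #142083
71% shade:
  R: 29 + 0.71×(0−29) = 29 − 20.59 = 8.41 → 8
  G: 46 + 0.71×(0−46) = 46 − 32.66 = 13.34 → 13
  B: 187 + 0.71×(0−187) = 187 − 132.77 = 54.23 → 54
  → #080d36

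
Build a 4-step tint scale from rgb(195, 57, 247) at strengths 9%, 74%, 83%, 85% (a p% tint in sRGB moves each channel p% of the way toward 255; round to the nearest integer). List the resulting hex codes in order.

#c84bf8, #efccfd, #f5ddfe, #f6e1fe

9%: (195 + 5.4 = 200.4→200, 57 + 17.82 = 74.82→75, 247 + 0.72 = 247.72→248) → #c84bf8
74%: (195 + 44.4 = 239.4→239, 57 + 146.52 = 203.52→204, 247 + 5.92 = 252.92→253) → #efccfd
83%: (195 + 49.8 = 244.8→245, 57 + 164.34 = 221.34→221, 247 + 6.64 = 253.64→254) → #f5ddfe
85%: (195 + 51 = 246→246, 57 + 168.3 = 225.3→225, 247 + 6.8 = 253.8→254) → #f6e1fe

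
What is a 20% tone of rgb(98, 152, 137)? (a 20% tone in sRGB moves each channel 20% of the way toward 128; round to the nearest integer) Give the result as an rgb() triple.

rgb(104, 147, 135)

Lerp each channel 20% toward 128:
  R: 98 + 0.2×(128−98) = 98 + 6 = 104 → 104
  G: 152 + 0.2×(128−152) = 152 − 4.8 = 147.2 → 147
  B: 137 + 0.2×(128−137) = 137 − 1.8 = 135.2 → 135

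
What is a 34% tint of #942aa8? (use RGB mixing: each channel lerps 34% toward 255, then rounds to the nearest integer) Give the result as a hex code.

#942aa8 is rgb(148, 42, 168).
Lerp each channel 34% toward 255:
  R: 148 + 36.38 = 184.38 → 184
  G: 42 + 0.34×(255−42) = 42 + 72.42 = 114.42 → 114
  B: 168 + 0.34×(255−168) = 168 + 29.58 = 197.58 → 198
rgb(184, 114, 198) = #b872c6.

#b872c6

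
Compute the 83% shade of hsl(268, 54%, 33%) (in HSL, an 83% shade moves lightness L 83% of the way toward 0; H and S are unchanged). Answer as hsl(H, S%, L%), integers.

hsl(268, 54%, 6%)

L moves 83% from 33 toward 0: 33 − 27.39 = 5.61 → 6.
H and S are unchanged.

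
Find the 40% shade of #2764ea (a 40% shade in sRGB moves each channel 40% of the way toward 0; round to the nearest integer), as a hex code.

#2764ea is rgb(39, 100, 234).
A 40% shade moves each channel 40% toward 0:
  R: 39 + 0.4×(0−39) = 39 − 15.6 = 23.4 → 23
  G: 100 − 40 = 60 → 60
  B: 234 − 93.6 = 140.4 → 140
rgb(23, 60, 140) = #173c8c.

#173c8c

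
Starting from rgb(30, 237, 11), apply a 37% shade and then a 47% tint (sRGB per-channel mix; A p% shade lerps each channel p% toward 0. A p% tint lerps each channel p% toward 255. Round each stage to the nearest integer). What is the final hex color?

Lerp each channel 37% toward 0:
  R: 30 − 11.1 = 18.9 → 19
  G: 237 − 87.69 = 149.31 → 149
  B: 11 + 0.37×(0−11) = 11 − 4.07 = 6.93 → 7
After the shade: rgb(19, 149, 7) = #139507.
A 47% tint moves each channel 47% toward 255:
  R: 19 + 110.92 = 129.92 → 130
  G: 149 + 49.82 = 198.82 → 199
  B: 7 + 116.56 = 123.56 → 124
rgb(130, 199, 124) = #82c77c.

#82c77c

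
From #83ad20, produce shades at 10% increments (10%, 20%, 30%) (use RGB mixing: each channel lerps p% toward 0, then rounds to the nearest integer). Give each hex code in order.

#769c1d, #698a1a, #5c7916

#83ad20 is rgb(131, 173, 32).
10%: (131 − 13.1 = 117.9→118, 173 − 17.3 = 155.7→156, 32 − 3.2 = 28.8→29) → #769c1d
20%: (131 − 26.2 = 104.8→105, 173 − 34.6 = 138.4→138, 32 − 6.4 = 25.6→26) → #698a1a
30%: (131 − 39.3 = 91.7→92, 173 − 51.9 = 121.1→121, 32 − 9.6 = 22.4→22) → #5c7916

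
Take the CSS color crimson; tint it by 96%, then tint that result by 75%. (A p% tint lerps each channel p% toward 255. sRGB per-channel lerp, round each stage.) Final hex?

#FFFDFD

CSS crimson is rgb(220, 20, 60).
Per channel, c → c + 0.96(255 − c):
  R: 220 + 0.96×(255−220) = 220 + 33.6 = 253.6 → 254
  G: 20 + 0.96×(255−20) = 20 + 225.6 = 245.6 → 246
  B: 60 + 187.2 = 247.2 → 247
After the tint: rgb(254, 246, 247) = #FEF6F7.
Per channel, c → c + 0.75(255 − c):
  R: 254 + 0.75×(255−254) = 254 + 0.75 = 254.75 → 255
  G: 246 + 6.75 = 252.75 → 253
  B: 247 + 6 = 253 → 253
rgb(255, 253, 253) = #FFFDFD.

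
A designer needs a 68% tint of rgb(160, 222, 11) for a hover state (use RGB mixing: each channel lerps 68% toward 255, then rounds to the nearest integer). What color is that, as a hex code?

#E1F4B1

A 68% tint moves each channel 68% toward 255:
  R: 160 + 64.6 = 224.6 → 225
  G: 222 + 22.44 = 244.44 → 244
  B: 11 + 165.92 = 176.92 → 177
rgb(225, 244, 177) = #E1F4B1.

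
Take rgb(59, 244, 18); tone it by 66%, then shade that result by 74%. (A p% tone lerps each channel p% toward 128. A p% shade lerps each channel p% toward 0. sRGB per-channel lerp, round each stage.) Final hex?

Lerp each channel 66% toward 128:
  R: 59 + 0.66×(128−59) = 59 + 45.54 = 104.54 → 105
  G: 244 + 0.66×(128−244) = 244 − 76.56 = 167.44 → 167
  B: 18 + 0.66×(128−18) = 18 + 72.6 = 90.6 → 91
After the tone: rgb(105, 167, 91) = #69A75B.
Lerp each channel 74% toward 0:
  R: 105 + 0.74×(0−105) = 105 − 77.7 = 27.3 → 27
  G: 167 − 123.58 = 43.42 → 43
  B: 91 + 0.74×(0−91) = 91 − 67.34 = 23.66 → 24
rgb(27, 43, 24) = #1B2B18.

#1B2B18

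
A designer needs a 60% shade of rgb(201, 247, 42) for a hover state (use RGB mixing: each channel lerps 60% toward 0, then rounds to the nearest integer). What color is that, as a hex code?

#506311

Lerp each channel 60% toward 0:
  R: 201 + 0.6×(0−201) = 201 − 120.6 = 80.4 → 80
  G: 247 − 148.2 = 98.8 → 99
  B: 42 − 25.2 = 16.8 → 17
rgb(80, 99, 17) = #506311.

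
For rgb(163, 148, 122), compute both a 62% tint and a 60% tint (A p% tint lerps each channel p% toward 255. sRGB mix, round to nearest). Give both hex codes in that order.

#DCD6CC, #DAD4CA

62% tint:
  R: 163 + 0.62×(255−163) = 163 + 57.04 = 220.04 → 220
  G: 148 + 0.62×(255−148) = 148 + 66.34 = 214.34 → 214
  B: 122 + 0.62×(255−122) = 122 + 82.46 = 204.46 → 204
  → #DCD6CC
60% tint:
  R: 163 + 0.6×(255−163) = 163 + 55.2 = 218.2 → 218
  G: 148 + 64.2 = 212.2 → 212
  B: 122 + 0.6×(255−122) = 122 + 79.8 = 201.8 → 202
  → #DAD4CA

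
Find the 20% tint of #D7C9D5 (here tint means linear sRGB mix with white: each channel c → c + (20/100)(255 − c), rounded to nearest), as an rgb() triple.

rgb(223, 212, 221)

#D7C9D5 is rgb(215, 201, 213).
Per channel, c → c + 0.2(255 − c):
  R: 215 + 0.2×(255−215) = 215 + 8 = 223 → 223
  G: 201 + 0.2×(255−201) = 201 + 10.8 = 211.8 → 212
  B: 213 + 8.4 = 221.4 → 221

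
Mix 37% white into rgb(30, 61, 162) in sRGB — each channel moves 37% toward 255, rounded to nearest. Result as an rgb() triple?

Lerp each channel 37% toward 255:
  R: 30 + 0.37×(255−30) = 30 + 83.25 = 113.25 → 113
  G: 61 + 0.37×(255−61) = 61 + 71.78 = 132.78 → 133
  B: 162 + 0.37×(255−162) = 162 + 34.41 = 196.41 → 196

rgb(113, 133, 196)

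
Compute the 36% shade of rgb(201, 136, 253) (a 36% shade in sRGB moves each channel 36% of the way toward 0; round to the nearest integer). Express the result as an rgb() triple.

rgb(129, 87, 162)

Per channel, c → c + 0.36(0 − c):
  R: 201 + 0.36×(0−201) = 201 − 72.36 = 128.64 → 129
  G: 136 + 0.36×(0−136) = 136 − 48.96 = 87.04 → 87
  B: 253 + 0.36×(0−253) = 253 − 91.08 = 161.92 → 162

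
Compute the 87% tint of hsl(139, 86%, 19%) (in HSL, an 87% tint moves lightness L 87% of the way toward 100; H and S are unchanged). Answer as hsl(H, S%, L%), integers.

L moves 87% from 19 toward 100: 19 + 70.47 = 89.47 → 89.
H and S are unchanged.

hsl(139, 86%, 89%)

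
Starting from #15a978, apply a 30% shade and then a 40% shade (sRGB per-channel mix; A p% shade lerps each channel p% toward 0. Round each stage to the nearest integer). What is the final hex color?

#15a978 is rgb(21, 169, 120).
Lerp each channel 30% toward 0:
  R: 21 + 0.3×(0−21) = 21 − 6.3 = 14.7 → 15
  G: 169 + 0.3×(0−169) = 169 − 50.7 = 118.3 → 118
  B: 120 − 36 = 84 → 84
After the shade: rgb(15, 118, 84) = #0f7654.
Per channel, c → c + 0.4(0 − c):
  R: 15 + 0.4×(0−15) = 15 − 6 = 9 → 9
  G: 118 + 0.4×(0−118) = 118 − 47.2 = 70.8 → 71
  B: 84 + 0.4×(0−84) = 84 − 33.6 = 50.4 → 50
rgb(9, 71, 50) = #094732.

#094732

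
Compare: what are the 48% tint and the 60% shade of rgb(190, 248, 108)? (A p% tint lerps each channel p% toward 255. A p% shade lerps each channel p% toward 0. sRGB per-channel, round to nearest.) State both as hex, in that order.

48% tint:
  R: 190 + 31.2 = 221.2 → 221
  G: 248 + 3.36 = 251.36 → 251
  B: 108 + 70.56 = 178.56 → 179
  → #DDFBB3
60% shade:
  R: 190 + 0.6×(0−190) = 190 − 114 = 76 → 76
  G: 248 + 0.6×(0−248) = 248 − 148.8 = 99.2 → 99
  B: 108 + 0.6×(0−108) = 108 − 64.8 = 43.2 → 43
  → #4C632B

#DDFBB3, #4C632B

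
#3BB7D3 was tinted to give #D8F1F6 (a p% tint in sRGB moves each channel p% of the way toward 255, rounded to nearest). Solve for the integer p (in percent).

80%

#3BB7D3 is rgb(59, 183, 211); #D8F1F6 is rgb(216, 241, 246).
On the R channel (widest range): 216 ≈ 59 + (p/100)(255 − 59), so p ≈ 100×(216 − 59)/(255 − 59) = 15700/196 = 80.10.
p = 80 reproduces all three channels after rounding.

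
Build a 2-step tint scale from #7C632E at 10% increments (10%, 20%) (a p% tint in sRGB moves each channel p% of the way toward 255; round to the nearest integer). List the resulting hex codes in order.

#7C632E is rgb(124, 99, 46).
10%: (124 + 13.1 = 137.1→137, 99 + 15.6 = 114.6→115, 46 + 20.9 = 66.9→67) → #897343
20%: (124 + 26.2 = 150.2→150, 99 + 31.2 = 130.2→130, 46 + 41.8 = 87.8→88) → #968258

#897343, #968258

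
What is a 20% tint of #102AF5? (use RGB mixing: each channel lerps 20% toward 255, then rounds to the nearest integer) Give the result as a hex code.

#4055F7

#102AF5 is rgb(16, 42, 245).
A 20% tint moves each channel 20% toward 255:
  R: 16 + 47.8 = 63.8 → 64
  G: 42 + 0.2×(255−42) = 42 + 42.6 = 84.6 → 85
  B: 245 + 2 = 247 → 247
rgb(64, 85, 247) = #4055F7.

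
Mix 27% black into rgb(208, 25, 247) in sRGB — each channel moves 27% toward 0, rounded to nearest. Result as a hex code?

Per channel, c → c + 0.27(0 − c):
  R: 208 + 0.27×(0−208) = 208 − 56.16 = 151.84 → 152
  G: 25 + 0.27×(0−25) = 25 − 6.75 = 18.25 → 18
  B: 247 + 0.27×(0−247) = 247 − 66.69 = 180.31 → 180
rgb(152, 18, 180) = #9812B4.

#9812B4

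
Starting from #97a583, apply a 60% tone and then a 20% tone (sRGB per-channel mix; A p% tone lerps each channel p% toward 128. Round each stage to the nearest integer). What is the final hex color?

#878c81

#97a583 is rgb(151, 165, 131).
Lerp each channel 60% toward 128:
  R: 151 − 13.8 = 137.2 → 137
  G: 165 + 0.6×(128−165) = 165 − 22.2 = 142.8 → 143
  B: 131 − 1.8 = 129.2 → 129
After the tone: rgb(137, 143, 129) = #898f81.
Per channel, c → c + 0.2(128 − c):
  R: 137 − 1.8 = 135.2 → 135
  G: 143 + 0.2×(128−143) = 143 − 3 = 140 → 140
  B: 129 + 0.2×(128−129) = 129 − 0.2 = 128.8 → 129
rgb(135, 140, 129) = #878c81.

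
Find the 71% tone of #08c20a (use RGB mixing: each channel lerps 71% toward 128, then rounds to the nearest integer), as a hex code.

#5d935e

#08c20a is rgb(8, 194, 10).
Lerp each channel 71% toward 128:
  R: 8 + 85.2 = 93.2 → 93
  G: 194 + 0.71×(128−194) = 194 − 46.86 = 147.14 → 147
  B: 10 + 0.71×(128−10) = 10 + 83.78 = 93.78 → 94
rgb(93, 147, 94) = #5d935e.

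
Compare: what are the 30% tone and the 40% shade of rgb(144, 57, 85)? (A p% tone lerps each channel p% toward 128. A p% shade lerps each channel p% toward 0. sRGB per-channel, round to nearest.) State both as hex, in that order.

#8B4E62, #562233

30% tone:
  R: 144 + 0.3×(128−144) = 144 − 4.8 = 139.2 → 139
  G: 57 + 0.3×(128−57) = 57 + 21.3 = 78.3 → 78
  B: 85 + 12.9 = 97.9 → 98
  → #8B4E62
40% shade:
  R: 144 − 57.6 = 86.4 → 86
  G: 57 + 0.4×(0−57) = 57 − 22.8 = 34.2 → 34
  B: 85 + 0.4×(0−85) = 85 − 34 = 51 → 51
  → #562233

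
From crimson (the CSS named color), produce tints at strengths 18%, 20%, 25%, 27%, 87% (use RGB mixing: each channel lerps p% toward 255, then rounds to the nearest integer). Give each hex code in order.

#e23e5f, #e34363, #e54f6d, #e55371, #fae0e6

CSS crimson is rgb(220, 20, 60).
18%: (220 + 6.3 = 226.3→226, 20 + 42.3 = 62.3→62, 60 + 35.1 = 95.1→95) → #e23e5f
20%: (220 + 7 = 227→227, 20 + 47 = 67→67, 60 + 39 = 99→99) → #e34363
25%: (220 + 8.75 = 228.75→229, 20 + 58.75 = 78.75→79, 60 + 48.75 = 108.75→109) → #e54f6d
27%: (220 + 9.45 = 229.45→229, 20 + 63.45 = 83.45→83, 60 + 52.65 = 112.65→113) → #e55371
87%: (220 + 30.45 = 250.45→250, 20 + 204.45 = 224.45→224, 60 + 169.65 = 229.65→230) → #fae0e6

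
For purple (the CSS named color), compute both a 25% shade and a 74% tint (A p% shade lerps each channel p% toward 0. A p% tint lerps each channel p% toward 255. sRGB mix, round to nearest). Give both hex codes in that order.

#600060, #DEBDDE

CSS purple is rgb(128, 0, 128).
25% shade:
  R: 128 + 0.25×(0−128) = 128 − 32 = 96 → 96
  G: 0 + 0.25×(0−0) = 0 + 0 = 0 → 0
  B: 128 − 32 = 96 → 96
  → #600060
74% tint:
  R: 128 + 0.74×(255−128) = 128 + 93.98 = 221.98 → 222
  G: 0 + 0.74×(255−0) = 0 + 188.7 = 188.7 → 189
  B: 128 + 0.74×(255−128) = 128 + 93.98 = 221.98 → 222
  → #DEBDDE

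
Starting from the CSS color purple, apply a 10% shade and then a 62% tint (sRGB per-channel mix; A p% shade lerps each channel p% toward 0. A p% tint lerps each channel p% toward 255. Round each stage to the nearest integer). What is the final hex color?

#ca9eca

CSS purple is rgb(128, 0, 128).
Per channel, c → c + 0.1(0 − c):
  R: 128 + 0.1×(0−128) = 128 − 12.8 = 115.2 → 115
  G: 0 + 0.1×(0−0) = 0 + 0 = 0 → 0
  B: 128 + 0.1×(0−128) = 128 − 12.8 = 115.2 → 115
After the shade: rgb(115, 0, 115) = #730073.
A 62% tint moves each channel 62% toward 255:
  R: 115 + 86.8 = 201.8 → 202
  G: 0 + 0.62×(255−0) = 0 + 158.1 = 158.1 → 158
  B: 115 + 86.8 = 201.8 → 202
rgb(202, 158, 202) = #ca9eca.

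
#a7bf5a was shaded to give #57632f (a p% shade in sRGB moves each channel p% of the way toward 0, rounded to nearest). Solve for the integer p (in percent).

48%

#a7bf5a is rgb(167, 191, 90); #57632f is rgb(87, 99, 47).
On the G channel (widest range): 99 ≈ 191 + (p/100)(0 − 191), so p ≈ 100×(99 − 191)/(0 − 191) = -9200/-191 = 48.17.
p = 48 reproduces all three channels after rounding.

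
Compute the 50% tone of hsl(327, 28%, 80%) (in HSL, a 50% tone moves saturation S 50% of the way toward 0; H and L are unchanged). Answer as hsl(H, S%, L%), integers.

hsl(327, 14%, 80%)

S moves 50% from 28 toward 0: 28 − 14 = 14 → 14.
H and L are unchanged.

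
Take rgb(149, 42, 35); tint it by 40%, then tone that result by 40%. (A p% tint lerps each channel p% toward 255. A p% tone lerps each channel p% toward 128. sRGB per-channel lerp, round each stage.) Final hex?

A 40% tint moves each channel 40% toward 255:
  R: 149 + 42.4 = 191.4 → 191
  G: 42 + 0.4×(255−42) = 42 + 85.2 = 127.2 → 127
  B: 35 + 0.4×(255−35) = 35 + 88 = 123 → 123
After the tint: rgb(191, 127, 123) = #BF7F7B.
A 40% tone moves each channel 40% toward 128:
  R: 191 + 0.4×(128−191) = 191 − 25.2 = 165.8 → 166
  G: 127 + 0.4×(128−127) = 127 + 0.4 = 127.4 → 127
  B: 123 + 2 = 125 → 125
rgb(166, 127, 125) = #A67F7D.

#A67F7D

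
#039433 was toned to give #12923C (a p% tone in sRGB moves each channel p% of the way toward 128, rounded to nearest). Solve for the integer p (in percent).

12%

#039433 is rgb(3, 148, 51); #12923C is rgb(18, 146, 60).
On the R channel (widest range): 18 ≈ 3 + (p/100)(128 − 3), so p ≈ 100×(18 − 3)/(128 − 3) = 1500/125 = 12.00.
p = 12 reproduces all three channels after rounding.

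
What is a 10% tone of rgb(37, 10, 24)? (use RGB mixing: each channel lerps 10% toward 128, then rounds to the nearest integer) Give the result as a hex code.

Per channel, c → c + 0.1(128 − c):
  R: 37 + 9.1 = 46.1 → 46
  G: 10 + 0.1×(128−10) = 10 + 11.8 = 21.8 → 22
  B: 24 + 10.4 = 34.4 → 34
rgb(46, 22, 34) = #2e1622.

#2e1622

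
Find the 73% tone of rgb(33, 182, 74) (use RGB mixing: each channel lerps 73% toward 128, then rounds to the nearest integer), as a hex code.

#668f71

Lerp each channel 73% toward 128:
  R: 33 + 69.35 = 102.35 → 102
  G: 182 − 39.42 = 142.58 → 143
  B: 74 + 0.73×(128−74) = 74 + 39.42 = 113.42 → 113
rgb(102, 143, 113) = #668f71.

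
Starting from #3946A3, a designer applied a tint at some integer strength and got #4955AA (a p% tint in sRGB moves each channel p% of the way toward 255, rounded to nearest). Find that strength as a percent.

#3946A3 is rgb(57, 70, 163); #4955AA is rgb(73, 85, 170).
On the R channel (widest range): 73 ≈ 57 + (p/100)(255 − 57), so p ≈ 100×(73 − 57)/(255 − 57) = 1600/198 = 8.08.
p = 8 reproduces all three channels after rounding.

8%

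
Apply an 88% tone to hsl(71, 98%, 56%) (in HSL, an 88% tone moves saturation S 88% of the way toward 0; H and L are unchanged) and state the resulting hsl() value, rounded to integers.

hsl(71, 12%, 56%)

S moves 88% from 98 toward 0: 98 − 86.24 = 11.76 → 12.
H and L are unchanged.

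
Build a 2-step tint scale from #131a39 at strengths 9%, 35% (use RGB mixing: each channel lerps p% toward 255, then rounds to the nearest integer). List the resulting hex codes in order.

#282f4b, #666a7e

#131a39 is rgb(19, 26, 57).
9%: (19 + 21.24 = 40.24→40, 26 + 20.61 = 46.61→47, 57 + 17.82 = 74.82→75) → #282f4b
35%: (19 + 82.6 = 101.6→102, 26 + 80.15 = 106.15→106, 57 + 69.3 = 126.3→126) → #666a7e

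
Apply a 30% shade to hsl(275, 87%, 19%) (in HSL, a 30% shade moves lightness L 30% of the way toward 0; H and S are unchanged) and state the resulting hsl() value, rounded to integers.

hsl(275, 87%, 13%)

L moves 30% from 19 toward 0: 19 − 5.7 = 13.3 → 13.
H and S are unchanged.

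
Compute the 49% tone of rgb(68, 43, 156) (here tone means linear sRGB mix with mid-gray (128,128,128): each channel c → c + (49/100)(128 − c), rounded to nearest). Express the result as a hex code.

A 49% tone moves each channel 49% toward 128:
  R: 68 + 0.49×(128−68) = 68 + 29.4 = 97.4 → 97
  G: 43 + 41.65 = 84.65 → 85
  B: 156 − 13.72 = 142.28 → 142
rgb(97, 85, 142) = #61558e.

#61558e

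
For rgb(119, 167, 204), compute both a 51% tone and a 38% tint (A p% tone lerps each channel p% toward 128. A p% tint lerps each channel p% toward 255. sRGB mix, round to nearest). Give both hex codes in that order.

#7C93A5, #ABC8DF

51% tone:
  R: 119 + 0.51×(128−119) = 119 + 4.59 = 123.59 → 124
  G: 167 + 0.51×(128−167) = 167 − 19.89 = 147.11 → 147
  B: 204 − 38.76 = 165.24 → 165
  → #7C93A5
38% tint:
  R: 119 + 51.68 = 170.68 → 171
  G: 167 + 0.38×(255−167) = 167 + 33.44 = 200.44 → 200
  B: 204 + 19.38 = 223.38 → 223
  → #ABC8DF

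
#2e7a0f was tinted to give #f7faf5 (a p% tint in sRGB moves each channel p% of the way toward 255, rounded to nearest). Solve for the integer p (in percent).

96%

#2e7a0f is rgb(46, 122, 15); #f7faf5 is rgb(247, 250, 245).
On the B channel (widest range): 245 ≈ 15 + (p/100)(255 − 15), so p ≈ 100×(245 − 15)/(255 − 15) = 23000/240 = 95.83.
p = 96 reproduces all three channels after rounding.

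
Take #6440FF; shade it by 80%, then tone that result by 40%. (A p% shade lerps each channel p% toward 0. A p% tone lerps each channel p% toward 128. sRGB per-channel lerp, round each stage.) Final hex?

#3F3B52

#6440FF is rgb(100, 64, 255).
Per channel, c → c + 0.8(0 − c):
  R: 100 − 80 = 20 → 20
  G: 64 + 0.8×(0−64) = 64 − 51.2 = 12.8 → 13
  B: 255 + 0.8×(0−255) = 255 − 204 = 51 → 51
After the shade: rgb(20, 13, 51) = #140D33.
Lerp each channel 40% toward 128:
  R: 20 + 43.2 = 63.2 → 63
  G: 13 + 46 = 59 → 59
  B: 51 + 30.8 = 81.8 → 82
rgb(63, 59, 82) = #3F3B52.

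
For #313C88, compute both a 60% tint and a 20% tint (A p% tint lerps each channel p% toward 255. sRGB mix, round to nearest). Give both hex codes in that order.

#ADB1CF, #5A63A0

#313C88 is rgb(49, 60, 136).
60% tint:
  R: 49 + 0.6×(255−49) = 49 + 123.6 = 172.6 → 173
  G: 60 + 0.6×(255−60) = 60 + 117 = 177 → 177
  B: 136 + 0.6×(255−136) = 136 + 71.4 = 207.4 → 207
  → #ADB1CF
20% tint:
  R: 49 + 0.2×(255−49) = 49 + 41.2 = 90.2 → 90
  G: 60 + 0.2×(255−60) = 60 + 39 = 99 → 99
  B: 136 + 23.8 = 159.8 → 160
  → #5A63A0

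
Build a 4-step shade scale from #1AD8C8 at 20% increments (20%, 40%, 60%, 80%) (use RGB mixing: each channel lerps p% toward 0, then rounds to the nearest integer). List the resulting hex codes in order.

#1AD8C8 is rgb(26, 216, 200).
20%: (26 − 5.2 = 20.8→21, 216 − 43.2 = 172.8→173, 200 − 40 = 160→160) → #15ADA0
40%: (26 − 10.4 = 15.6→16, 216 − 86.4 = 129.6→130, 200 − 80 = 120→120) → #108278
60%: (26 − 15.6 = 10.4→10, 216 − 129.6 = 86.4→86, 200 − 120 = 80→80) → #0A5650
80%: (26 − 20.8 = 5.2→5, 216 − 172.8 = 43.2→43, 200 − 160 = 40→40) → #052B28

#15ADA0, #108278, #0A5650, #052B28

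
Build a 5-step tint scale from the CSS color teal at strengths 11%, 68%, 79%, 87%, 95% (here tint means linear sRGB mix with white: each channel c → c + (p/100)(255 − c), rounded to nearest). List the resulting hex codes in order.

#1C8E8E, #ADD6D6, #C9E4E4, #DEEEEE, #F2F9F9

CSS teal is rgb(0, 128, 128).
11%: (0 + 28.05 = 28.05→28, 128 + 13.97 = 141.97→142, 128 + 13.97 = 141.97→142) → #1C8E8E
68%: (0 + 173.4 = 173.4→173, 128 + 86.36 = 214.36→214, 128 + 86.36 = 214.36→214) → #ADD6D6
79%: (0 + 201.45 = 201.45→201, 128 + 100.33 = 228.33→228, 128 + 100.33 = 228.33→228) → #C9E4E4
87%: (0 + 221.85 = 221.85→222, 128 + 110.49 = 238.49→238, 128 + 110.49 = 238.49→238) → #DEEEEE
95%: (0 + 242.25 = 242.25→242, 128 + 120.65 = 248.65→249, 128 + 120.65 = 248.65→249) → #F2F9F9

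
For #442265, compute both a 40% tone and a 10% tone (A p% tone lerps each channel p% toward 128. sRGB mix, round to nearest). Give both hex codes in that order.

#5C4870, #4A2B68

#442265 is rgb(68, 34, 101).
40% tone:
  R: 68 + 0.4×(128−68) = 68 + 24 = 92 → 92
  G: 34 + 37.6 = 71.6 → 72
  B: 101 + 10.8 = 111.8 → 112
  → #5C4870
10% tone:
  R: 68 + 0.1×(128−68) = 68 + 6 = 74 → 74
  G: 34 + 0.1×(128−34) = 34 + 9.4 = 43.4 → 43
  B: 101 + 0.1×(128−101) = 101 + 2.7 = 103.7 → 104
  → #4A2B68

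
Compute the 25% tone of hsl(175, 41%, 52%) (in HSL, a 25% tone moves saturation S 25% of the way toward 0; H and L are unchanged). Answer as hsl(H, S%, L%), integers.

S moves 25% from 41 toward 0: 41 − 10.25 = 30.75 → 31.
H and L are unchanged.

hsl(175, 31%, 52%)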